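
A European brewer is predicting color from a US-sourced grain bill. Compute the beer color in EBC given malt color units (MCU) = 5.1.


SRM = 1.4922·MCU^0.6859;  EBC = SRM·1.97
SRM = 1.4922·5.1^0.6859 = 4.5619
EBC = 4.5619·1.97

8.9870 EBC


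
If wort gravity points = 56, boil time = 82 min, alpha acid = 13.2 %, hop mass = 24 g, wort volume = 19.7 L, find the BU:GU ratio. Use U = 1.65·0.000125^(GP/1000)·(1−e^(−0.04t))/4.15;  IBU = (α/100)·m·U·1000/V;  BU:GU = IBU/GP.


U = 1.65·0.000125^(56/1000)·(1−e^(−0.04·82))/4.15 = 0.2313
IBU = (13.2/100)·24·0.2313·1000/19.7 = 37.1984
BU:GU = 37.1984/56

0.6643


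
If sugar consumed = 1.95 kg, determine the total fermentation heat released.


Q = m_sugar · 590 kJ/kg
Q = 1.95 · 590

1150.5000 kJ


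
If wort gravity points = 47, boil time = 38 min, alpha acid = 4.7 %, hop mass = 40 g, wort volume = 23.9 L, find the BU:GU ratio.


U = 1.65·0.000125^(GP/1000)·(1−e^(−0.04t))/4.15;  IBU = (α/100)·m·U·1000/V;  BU:GU = IBU/GP
U = 1.65·0.000125^(47/1000)·(1−e^(−0.04·38))/4.15 = 0.2036
IBU = (4.7/100)·40·0.2036·1000/23.9 = 16.0163
BU:GU = 16.0163/47

0.3408


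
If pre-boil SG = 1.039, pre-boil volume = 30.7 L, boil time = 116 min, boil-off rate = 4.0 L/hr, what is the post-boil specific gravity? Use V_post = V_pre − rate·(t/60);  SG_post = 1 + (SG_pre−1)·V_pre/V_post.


V_post = 30.7 − 4.0·(116/60) = 22.9667
SG_post = 1 + (1.039 − 1)·30.7/22.9667

1.0521


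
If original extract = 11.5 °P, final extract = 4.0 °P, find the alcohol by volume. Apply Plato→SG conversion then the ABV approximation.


SG = 259/(259 − P);  ABV = (OG − FG)·131.25
OG = 259/(259 − 11.5) = 1.0465
FG = 259/(259 − 4.0) = 1.0157
ABV = (1.0465 − 1.0157)·131.25

4.0397 % ABV


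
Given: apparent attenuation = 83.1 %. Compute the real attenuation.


RA = AA · 0.8192
RA = 83.1 · 0.8192

68.0755 %


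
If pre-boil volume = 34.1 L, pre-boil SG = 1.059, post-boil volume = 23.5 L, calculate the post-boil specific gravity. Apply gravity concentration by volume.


SG_post = 1 + (SG_pre − 1)·V_pre/V_post
pts_pre = (1.059 − 1)·1000 = 59.0000
pts_post = 59.0000·34.1/23.5 = 85.6128
SG_post = 1 + 85.6128/1000

1.0856


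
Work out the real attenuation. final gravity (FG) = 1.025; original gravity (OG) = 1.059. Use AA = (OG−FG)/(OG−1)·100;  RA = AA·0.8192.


AA = (1.059 − 1.025)/(1.059 − 1)·100 = 57.6271
RA = 57.6271·0.8192

47.2081 %


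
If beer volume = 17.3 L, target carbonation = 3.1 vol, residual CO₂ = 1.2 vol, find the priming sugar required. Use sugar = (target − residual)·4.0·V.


sugar = (3.1 − 1.2)·4.0·17.3

131.4800 g


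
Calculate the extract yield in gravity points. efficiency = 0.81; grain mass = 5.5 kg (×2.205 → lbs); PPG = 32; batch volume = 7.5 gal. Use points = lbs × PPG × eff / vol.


lbs = 5.5 × 2.205 = 12.1275
points = 12.1275 × 32 × 0.81 / 7.5

41.9126 points


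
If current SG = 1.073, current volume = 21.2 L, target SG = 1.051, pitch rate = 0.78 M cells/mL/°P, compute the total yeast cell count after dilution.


V_w = V·((SG_c−1)/(SG_t−1)−1);  °P = 259 − 259/SG_t;  cells = rate·(V+V_w)·°P
V_w = 21.2·((1.073−1)/(1.051−1)−1) = 9.1451
V_final = 21.2 + 9.1451 = 30.3451
°P = 259 − 259/1.051 = 12.5680
cells = 0.78·30.3451·12.5680

297.4749 billion cells


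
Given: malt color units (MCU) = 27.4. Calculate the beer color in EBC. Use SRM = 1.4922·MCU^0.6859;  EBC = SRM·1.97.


SRM = 1.4922·27.4^0.6859 = 14.4537
EBC = 14.4537·1.97

28.4739 EBC


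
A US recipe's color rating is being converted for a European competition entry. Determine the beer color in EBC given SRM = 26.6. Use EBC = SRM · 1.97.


EBC = 26.6 · 1.97

52.4020 EBC


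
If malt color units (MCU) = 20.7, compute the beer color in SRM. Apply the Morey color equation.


SRM = 1.4922 · MCU^0.6859
SRM = 1.4922 · 20.7^0.6859

11.9248 SRM


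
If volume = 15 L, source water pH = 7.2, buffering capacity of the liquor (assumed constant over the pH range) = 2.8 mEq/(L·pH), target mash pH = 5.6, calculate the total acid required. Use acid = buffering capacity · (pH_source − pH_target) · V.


acid = 2.8 · (7.2 − 5.6) · 15

67.2000 mEq


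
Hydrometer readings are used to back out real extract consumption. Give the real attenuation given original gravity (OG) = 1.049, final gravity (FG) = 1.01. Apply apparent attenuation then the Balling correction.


AA = (OG−FG)/(OG−1)·100;  RA = AA·0.8192
AA = (1.049 − 1.01)/(1.049 − 1)·100 = 79.5918
RA = 79.5918·0.8192

65.2016 %


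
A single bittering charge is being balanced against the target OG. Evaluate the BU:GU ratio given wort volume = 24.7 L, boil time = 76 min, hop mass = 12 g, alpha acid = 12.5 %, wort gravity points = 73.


U = 1.65·0.000125^(GP/1000)·(1−e^(−0.04t))/4.15;  IBU = (α/100)·m·U·1000/V;  BU:GU = IBU/GP
U = 1.65·0.000125^(73/1000)·(1−e^(−0.04·76))/4.15 = 0.1964
IBU = (12.5/100)·12·0.1964·1000/24.7 = 11.9294
BU:GU = 11.9294/73

0.1634


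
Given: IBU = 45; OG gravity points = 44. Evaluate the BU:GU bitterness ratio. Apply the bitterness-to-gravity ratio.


BU:GU = IBU / OG_points
BU:GU = 45 / 44

1.0227


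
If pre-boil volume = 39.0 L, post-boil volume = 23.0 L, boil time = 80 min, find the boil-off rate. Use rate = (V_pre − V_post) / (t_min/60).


rate = (39.0 − 23.0) / (80/60)

12.0000 L/hr


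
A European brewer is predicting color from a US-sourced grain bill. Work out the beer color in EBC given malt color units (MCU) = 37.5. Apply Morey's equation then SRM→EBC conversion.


SRM = 1.4922·MCU^0.6859;  EBC = SRM·1.97
SRM = 1.4922·37.5^0.6859 = 17.9248
EBC = 17.9248·1.97

35.3119 EBC


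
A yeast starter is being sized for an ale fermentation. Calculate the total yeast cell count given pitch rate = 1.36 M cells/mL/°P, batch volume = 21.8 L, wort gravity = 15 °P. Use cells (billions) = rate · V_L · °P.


cells = 1.36 · 21.8 · 15

444.7200 billion cells


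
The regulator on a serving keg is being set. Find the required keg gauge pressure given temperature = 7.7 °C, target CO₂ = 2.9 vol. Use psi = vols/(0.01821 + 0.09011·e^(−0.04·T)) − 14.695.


psi = 2.9/(0.01821 + 0.09011·e^(−0.04·7.7)) − 14.695

19.6517 psi


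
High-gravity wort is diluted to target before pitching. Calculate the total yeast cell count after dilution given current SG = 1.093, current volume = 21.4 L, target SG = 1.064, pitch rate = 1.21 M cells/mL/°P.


V_w = V·((SG_c−1)/(SG_t−1)−1);  °P = 259 − 259/SG_t;  cells = rate·(V+V_w)·°P
V_w = 21.4·((1.093−1)/(1.064−1)−1) = 9.6969
V_final = 21.4 + 9.6969 = 31.0969
°P = 259 − 259/1.064 = 15.5789
cells = 1.21·31.0969·15.5789

586.1925 billion cells


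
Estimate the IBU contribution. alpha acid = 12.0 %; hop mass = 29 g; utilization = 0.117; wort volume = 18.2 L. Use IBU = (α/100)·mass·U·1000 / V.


IBU = (12.0/100)·29·0.117·1000 / 18.2

22.3714 IBU


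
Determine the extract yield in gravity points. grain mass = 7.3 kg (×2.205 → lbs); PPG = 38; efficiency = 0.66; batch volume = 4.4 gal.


points = lbs × PPG × eff / vol
lbs = 7.3 × 2.205 = 16.0965
points = 16.0965 × 38 × 0.66 / 4.4

91.7500 points


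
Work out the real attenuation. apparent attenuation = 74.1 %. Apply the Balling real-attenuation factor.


RA = AA · 0.8192
RA = 74.1 · 0.8192

60.7027 %


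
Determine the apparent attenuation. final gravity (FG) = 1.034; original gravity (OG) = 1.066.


AA = (OG − FG)/(OG − 1) · 100
AA = (1.066 − 1.034)/(1.066 − 1) · 100

48.4848 %


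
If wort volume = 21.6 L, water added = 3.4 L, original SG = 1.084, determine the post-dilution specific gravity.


SG_new = 1 + (SG_old − 1)·V_old/(V_old + V_water)
pts = (1.084 − 1)·1000·21.6/(21.6 + 3.4) = 72.5760
SG_new = 1 + 72.5760/1000

1.0726


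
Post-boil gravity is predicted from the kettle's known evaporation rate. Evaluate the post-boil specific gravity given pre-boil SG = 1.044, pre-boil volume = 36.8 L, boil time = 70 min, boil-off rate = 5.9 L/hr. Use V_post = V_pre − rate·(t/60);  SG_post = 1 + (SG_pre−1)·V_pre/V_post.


V_post = 36.8 − 5.9·(70/60) = 29.9167
SG_post = 1 + (1.044 − 1)·36.8/29.9167

1.0541


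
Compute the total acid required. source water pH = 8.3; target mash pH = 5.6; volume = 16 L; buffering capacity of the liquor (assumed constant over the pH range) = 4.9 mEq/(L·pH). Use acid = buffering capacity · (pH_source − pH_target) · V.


acid = 4.9 · (8.3 − 5.6) · 16

211.6800 mEq


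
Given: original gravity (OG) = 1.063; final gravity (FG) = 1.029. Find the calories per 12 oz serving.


ABW = (OG−FG)·131.25·0.79/FG;  °P = 259 − 259/SG (for OG→OE and FG→AE);  RE = 0.1808·OE + 0.8192·AE;  Cal = (6.9·ABW + 4·(RE−0.1))·FG·3.55
ABW = (1.063 − 1.029)·131.25·0.79/1.029 = 3.4260
OE = 259 − 259/1.063 = 15.3500 °P
AE = 259 − 259/1.029 = 7.2993 °P
RE = 0.1808·15.3500 + 0.8192·7.2993 = 8.7549 °P
Cal = (6.9·3.4260 + 4·(8.7549−0.1))·1.029·3.55

212.8174 kcal


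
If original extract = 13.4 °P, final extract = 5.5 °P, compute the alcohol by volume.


SG = 259/(259 − P);  ABV = (OG − FG)·131.25
OG = 259/(259 − 13.4) = 1.0546
FG = 259/(259 − 5.5) = 1.0217
ABV = (1.0546 − 1.0217)·131.25

4.3134 % ABV


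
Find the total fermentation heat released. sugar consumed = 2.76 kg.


Q = m_sugar · 590 kJ/kg
Q = 2.76 · 590

1628.4000 kJ


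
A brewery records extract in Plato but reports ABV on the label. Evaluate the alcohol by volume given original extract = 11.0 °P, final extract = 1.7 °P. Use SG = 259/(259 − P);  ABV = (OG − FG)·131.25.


OG = 259/(259 − 11.0) = 1.0444
FG = 259/(259 − 1.7) = 1.0066
ABV = (1.0444 − 1.0066)·131.25

4.9544 % ABV


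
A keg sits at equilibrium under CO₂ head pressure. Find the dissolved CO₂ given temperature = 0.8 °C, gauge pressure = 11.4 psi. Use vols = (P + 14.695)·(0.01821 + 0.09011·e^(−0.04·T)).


vols = (11.4 + 14.695)·(0.01821 + 0.09011·e^(−0.04·0.8))

2.7526 volumes


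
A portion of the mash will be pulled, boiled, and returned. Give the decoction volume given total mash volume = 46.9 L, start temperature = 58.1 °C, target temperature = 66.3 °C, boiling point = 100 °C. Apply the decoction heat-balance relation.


V_dec = V_total·(T_target − T_start)/(T_boil − T_start)
V_dec = 46.9·(66.3 − 58.1)/(100 − 58.1)

9.1785 L


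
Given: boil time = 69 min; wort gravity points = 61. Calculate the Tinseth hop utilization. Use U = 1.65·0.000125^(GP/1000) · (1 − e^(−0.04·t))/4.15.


bigness = 1.65·0.000125^(61/1000) = 0.9537
boil_factor = (1 − e^(−0.04·69))/4.15 = 0.2257
U = 0.9537 · 0.2257

0.2153


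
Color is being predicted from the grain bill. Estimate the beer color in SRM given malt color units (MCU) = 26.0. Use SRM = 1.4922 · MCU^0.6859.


SRM = 1.4922 · 26.0^0.6859

13.9430 SRM


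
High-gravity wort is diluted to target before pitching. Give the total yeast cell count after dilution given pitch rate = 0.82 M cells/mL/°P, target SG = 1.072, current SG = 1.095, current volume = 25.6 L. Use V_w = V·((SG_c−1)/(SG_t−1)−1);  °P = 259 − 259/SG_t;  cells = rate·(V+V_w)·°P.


V_w = 25.6·((1.095−1)/(1.072−1)−1) = 8.1778
V_final = 25.6 + 8.1778 = 33.7778
°P = 259 − 259/1.072 = 17.3955
cells = 0.82·33.7778·17.3955

481.8173 billion cells


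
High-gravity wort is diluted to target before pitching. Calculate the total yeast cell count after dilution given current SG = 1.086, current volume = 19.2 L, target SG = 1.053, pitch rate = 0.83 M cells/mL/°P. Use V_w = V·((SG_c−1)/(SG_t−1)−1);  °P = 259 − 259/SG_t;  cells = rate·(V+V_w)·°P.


V_w = 19.2·((1.086−1)/(1.053−1)−1) = 11.9547
V_final = 19.2 + 11.9547 = 31.1547
°P = 259 − 259/1.053 = 13.0361
cells = 0.83·31.1547·13.0361

337.0926 billion cells


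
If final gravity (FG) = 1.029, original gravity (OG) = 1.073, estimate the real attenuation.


AA = (OG−FG)/(OG−1)·100;  RA = AA·0.8192
AA = (1.073 − 1.029)/(1.073 − 1)·100 = 60.2740
RA = 60.2740·0.8192

49.3764 %


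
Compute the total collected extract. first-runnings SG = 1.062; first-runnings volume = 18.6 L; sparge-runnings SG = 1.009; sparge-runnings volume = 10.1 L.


total = Σ (SG_i − 1)·1000·V_i
first = (1.062 − 1)·1000·18.6 = 1153.2000
sparge = (1.009 − 1)·1000·10.1 = 90.9000
total = 1153.2000 + 90.9000

1244.1000 gravity·L


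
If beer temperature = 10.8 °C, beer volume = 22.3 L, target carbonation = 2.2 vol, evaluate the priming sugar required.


residual = 14.695·(0.01821 + 0.09011·e^(−0.04·T));  sugar = (target − residual)·4.0·V
residual = 14.695·(0.01821 + 0.09011·e^(−0.04·10.8)) = 1.1273
sugar = (2.2 − 1.1273)·4.0·22.3

95.6887 g


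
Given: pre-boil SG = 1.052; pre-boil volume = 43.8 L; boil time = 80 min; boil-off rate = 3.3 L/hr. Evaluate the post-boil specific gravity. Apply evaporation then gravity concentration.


V_post = V_pre − rate·(t/60);  SG_post = 1 + (SG_pre−1)·V_pre/V_post
V_post = 43.8 − 3.3·(80/60) = 39.4000
SG_post = 1 + (1.052 − 1)·43.8/39.4000

1.0578


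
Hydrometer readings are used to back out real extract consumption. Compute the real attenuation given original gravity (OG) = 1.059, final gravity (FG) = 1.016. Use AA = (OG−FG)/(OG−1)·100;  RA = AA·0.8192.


AA = (1.059 − 1.016)/(1.059 − 1)·100 = 72.8814
RA = 72.8814·0.8192

59.7044 %


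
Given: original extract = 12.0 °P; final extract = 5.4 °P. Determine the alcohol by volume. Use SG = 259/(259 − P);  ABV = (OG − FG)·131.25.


OG = 259/(259 − 12.0) = 1.0486
FG = 259/(259 − 5.4) = 1.0213
ABV = (1.0486 − 1.0213)·131.25

3.5818 % ABV


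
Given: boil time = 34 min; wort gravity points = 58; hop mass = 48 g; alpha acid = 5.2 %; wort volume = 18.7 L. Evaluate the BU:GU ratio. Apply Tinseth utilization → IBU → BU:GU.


U = 1.65·0.000125^(GP/1000)·(1−e^(−0.04t))/4.15;  IBU = (α/100)·m·U·1000/V;  BU:GU = IBU/GP
U = 1.65·0.000125^(58/1000)·(1−e^(−0.04·34))/4.15 = 0.1755
IBU = (5.2/100)·48·0.1755·1000/18.7 = 23.4232
BU:GU = 23.4232/58

0.4038


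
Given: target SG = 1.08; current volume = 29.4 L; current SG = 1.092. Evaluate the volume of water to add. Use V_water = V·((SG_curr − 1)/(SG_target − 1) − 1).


V_water = 29.4·((1.092 − 1)/(1.08 − 1) − 1)

4.4100 L


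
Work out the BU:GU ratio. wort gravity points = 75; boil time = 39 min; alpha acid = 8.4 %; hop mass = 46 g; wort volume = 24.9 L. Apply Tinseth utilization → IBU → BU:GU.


U = 1.65·0.000125^(GP/1000)·(1−e^(−0.04t))/4.15;  IBU = (α/100)·m·U·1000/V;  BU:GU = IBU/GP
U = 1.65·0.000125^(75/1000)·(1−e^(−0.04·39))/4.15 = 0.1601
IBU = (8.4/100)·46·0.1601·1000/24.9 = 24.8367
BU:GU = 24.8367/75

0.3312


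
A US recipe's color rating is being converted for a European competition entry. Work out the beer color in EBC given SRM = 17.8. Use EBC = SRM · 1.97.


EBC = 17.8 · 1.97

35.0660 EBC


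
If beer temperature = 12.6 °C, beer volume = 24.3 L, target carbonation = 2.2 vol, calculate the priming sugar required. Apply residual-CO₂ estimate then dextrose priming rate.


residual = 14.695·(0.01821 + 0.09011·e^(−0.04·T));  sugar = (target − residual)·4.0·V
residual = 14.695·(0.01821 + 0.09011·e^(−0.04·12.6)) = 1.0675
sugar = (2.2 − 1.0675)·4.0·24.3

110.0754 g


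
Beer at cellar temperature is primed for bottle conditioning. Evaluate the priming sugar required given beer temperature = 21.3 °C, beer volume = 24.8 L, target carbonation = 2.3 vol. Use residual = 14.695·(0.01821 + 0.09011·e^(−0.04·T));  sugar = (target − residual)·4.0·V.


residual = 14.695·(0.01821 + 0.09011·e^(−0.04·21.3)) = 0.8324
sugar = (2.3 − 0.8324)·4.0·24.8

145.5826 g


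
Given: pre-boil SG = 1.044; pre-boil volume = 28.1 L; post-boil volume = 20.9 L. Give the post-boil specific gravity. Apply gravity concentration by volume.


SG_post = 1 + (SG_pre − 1)·V_pre/V_post
pts_pre = (1.044 − 1)·1000 = 44.0000
pts_post = 44.0000·28.1/20.9 = 59.1579
SG_post = 1 + 59.1579/1000

1.0592


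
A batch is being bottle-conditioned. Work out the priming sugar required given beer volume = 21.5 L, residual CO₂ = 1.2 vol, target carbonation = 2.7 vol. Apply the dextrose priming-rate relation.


sugar = (target − residual)·4.0·V
sugar = (2.7 − 1.2)·4.0·21.5

129.0000 g


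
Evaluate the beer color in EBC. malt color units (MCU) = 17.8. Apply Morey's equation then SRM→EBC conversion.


SRM = 1.4922·MCU^0.6859;  EBC = SRM·1.97
SRM = 1.4922·17.8^0.6859 = 10.7520
EBC = 10.7520·1.97

21.1815 EBC


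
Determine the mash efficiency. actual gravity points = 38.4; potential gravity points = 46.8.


efficiency = actual / potential × 100
efficiency = 38.4 / 46.8 × 100

82.0513 %


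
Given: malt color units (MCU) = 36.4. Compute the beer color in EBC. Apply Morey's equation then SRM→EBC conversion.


SRM = 1.4922·MCU^0.6859;  EBC = SRM·1.97
SRM = 1.4922·36.4^0.6859 = 17.5625
EBC = 17.5625·1.97

34.5981 EBC


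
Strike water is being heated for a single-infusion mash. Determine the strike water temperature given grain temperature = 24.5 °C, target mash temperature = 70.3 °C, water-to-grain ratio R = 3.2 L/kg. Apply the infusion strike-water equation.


T_strike = (0.41/R)·(T_mash − T_grain) + T_mash
T_strike = (0.41/3.2)·(70.3 − 24.5) + 70.3

76.1681 °C


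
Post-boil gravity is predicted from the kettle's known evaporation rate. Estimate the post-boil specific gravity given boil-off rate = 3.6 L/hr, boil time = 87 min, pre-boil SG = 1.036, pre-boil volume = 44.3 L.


V_post = V_pre − rate·(t/60);  SG_post = 1 + (SG_pre−1)·V_pre/V_post
V_post = 44.3 − 3.6·(87/60) = 39.0800
SG_post = 1 + (1.036 − 1)·44.3/39.0800

1.0408


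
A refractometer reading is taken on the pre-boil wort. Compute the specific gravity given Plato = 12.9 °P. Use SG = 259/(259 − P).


SG = 259/(259 − 12.9)

1.0524


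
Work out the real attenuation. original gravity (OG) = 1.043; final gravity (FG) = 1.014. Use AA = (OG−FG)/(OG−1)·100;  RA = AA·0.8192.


AA = (1.043 − 1.014)/(1.043 − 1)·100 = 67.4419
RA = 67.4419·0.8192

55.2484 %


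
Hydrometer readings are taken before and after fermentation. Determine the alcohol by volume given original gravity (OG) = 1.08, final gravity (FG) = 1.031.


ABV = (OG − FG) · 131.25
ABV = (1.08 − 1.031) · 131.25

6.4313 % ABV


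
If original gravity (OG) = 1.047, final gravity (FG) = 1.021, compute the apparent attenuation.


AA = (OG − FG)/(OG − 1) · 100
AA = (1.047 − 1.021)/(1.047 − 1) · 100

55.3191 %


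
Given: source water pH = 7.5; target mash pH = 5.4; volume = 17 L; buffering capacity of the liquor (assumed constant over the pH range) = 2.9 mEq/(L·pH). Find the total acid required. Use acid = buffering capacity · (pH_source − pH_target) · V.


acid = 2.9 · (7.5 − 5.4) · 17

103.5300 mEq


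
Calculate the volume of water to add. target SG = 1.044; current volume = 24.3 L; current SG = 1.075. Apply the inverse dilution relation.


V_water = V·((SG_curr − 1)/(SG_target − 1) − 1)
V_water = 24.3·((1.075 − 1)/(1.044 − 1) − 1)

17.1205 L


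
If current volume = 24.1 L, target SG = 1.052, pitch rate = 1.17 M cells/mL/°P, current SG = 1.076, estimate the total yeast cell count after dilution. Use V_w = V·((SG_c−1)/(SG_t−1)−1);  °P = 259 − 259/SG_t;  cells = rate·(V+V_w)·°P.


V_w = 24.1·((1.076−1)/(1.052−1)−1) = 11.1231
V_final = 24.1 + 11.1231 = 35.2231
°P = 259 − 259/1.052 = 12.8023
cells = 1.17·35.2231·12.8023

527.5948 billion cells


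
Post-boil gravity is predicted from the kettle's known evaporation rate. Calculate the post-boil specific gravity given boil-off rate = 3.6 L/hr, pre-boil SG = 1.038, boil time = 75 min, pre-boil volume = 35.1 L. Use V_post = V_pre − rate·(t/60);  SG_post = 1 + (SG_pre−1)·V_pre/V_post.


V_post = 35.1 − 3.6·(75/60) = 30.6000
SG_post = 1 + (1.038 − 1)·35.1/30.6000

1.0436


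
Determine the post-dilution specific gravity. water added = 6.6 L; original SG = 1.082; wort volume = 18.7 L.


SG_new = 1 + (SG_old − 1)·V_old/(V_old + V_water)
pts = (1.082 − 1)·1000·18.7/(18.7 + 6.6) = 60.6087
SG_new = 1 + 60.6087/1000

1.0606


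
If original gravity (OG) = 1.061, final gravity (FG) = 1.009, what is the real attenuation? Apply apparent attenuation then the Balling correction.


AA = (OG−FG)/(OG−1)·100;  RA = AA·0.8192
AA = (1.061 − 1.009)/(1.061 − 1)·100 = 85.2459
RA = 85.2459·0.8192

69.8334 %


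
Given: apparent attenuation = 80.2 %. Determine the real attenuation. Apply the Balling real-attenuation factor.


RA = AA · 0.8192
RA = 80.2 · 0.8192

65.6998 %


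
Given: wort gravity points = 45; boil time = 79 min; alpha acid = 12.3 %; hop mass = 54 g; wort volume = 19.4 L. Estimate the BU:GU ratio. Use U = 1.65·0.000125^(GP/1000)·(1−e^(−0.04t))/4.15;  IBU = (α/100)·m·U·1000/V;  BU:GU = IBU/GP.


U = 1.65·0.000125^(45/1000)·(1−e^(−0.04·79))/4.15 = 0.2541
IBU = (12.3/100)·54·0.2541·1000/19.4 = 86.9894
BU:GU = 86.9894/45

1.9331


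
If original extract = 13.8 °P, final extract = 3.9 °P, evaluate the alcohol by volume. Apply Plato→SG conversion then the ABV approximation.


SG = 259/(259 − P);  ABV = (OG − FG)·131.25
OG = 259/(259 − 13.8) = 1.0563
FG = 259/(259 − 3.9) = 1.0153
ABV = (1.0563 − 1.0153)·131.25

5.3803 % ABV


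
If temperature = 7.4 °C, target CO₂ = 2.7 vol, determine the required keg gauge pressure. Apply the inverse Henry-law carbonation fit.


psi = vols/(0.01821 + 0.09011·e^(−0.04·T)) − 14.695
psi = 2.7/(0.01821 + 0.09011·e^(−0.04·7.4)) − 14.695

16.9830 psi


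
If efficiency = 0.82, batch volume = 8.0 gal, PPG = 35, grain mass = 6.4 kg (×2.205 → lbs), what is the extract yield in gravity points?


points = lbs × PPG × eff / vol
lbs = 6.4 × 2.205 = 14.1120
points = 14.1120 × 35 × 0.82 / 8.0

50.6268 points


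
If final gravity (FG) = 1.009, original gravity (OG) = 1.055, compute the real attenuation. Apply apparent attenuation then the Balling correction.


AA = (OG−FG)/(OG−1)·100;  RA = AA·0.8192
AA = (1.055 − 1.009)/(1.055 − 1)·100 = 83.6364
RA = 83.6364·0.8192

68.5149 %


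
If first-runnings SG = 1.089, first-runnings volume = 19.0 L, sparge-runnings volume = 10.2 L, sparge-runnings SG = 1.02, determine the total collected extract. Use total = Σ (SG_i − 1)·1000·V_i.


first = (1.089 − 1)·1000·19.0 = 1691.0000
sparge = (1.02 − 1)·1000·10.2 = 204.0000
total = 1691.0000 + 204.0000

1895.0000 gravity·L


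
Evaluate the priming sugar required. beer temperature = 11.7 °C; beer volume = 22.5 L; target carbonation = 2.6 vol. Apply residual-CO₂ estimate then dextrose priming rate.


residual = 14.695·(0.01821 + 0.09011·e^(−0.04·T));  sugar = (target − residual)·4.0·V
residual = 14.695·(0.01821 + 0.09011·e^(−0.04·11.7)) = 1.0969
sugar = (2.6 − 1.0969)·4.0·22.5

135.2826 g


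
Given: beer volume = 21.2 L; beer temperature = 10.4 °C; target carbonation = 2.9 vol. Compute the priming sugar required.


residual = 14.695·(0.01821 + 0.09011·e^(−0.04·T));  sugar = (target − residual)·4.0·V
residual = 14.695·(0.01821 + 0.09011·e^(−0.04·10.4)) = 1.1411
sugar = (2.9 − 1.1411)·4.0·21.2

149.1528 g


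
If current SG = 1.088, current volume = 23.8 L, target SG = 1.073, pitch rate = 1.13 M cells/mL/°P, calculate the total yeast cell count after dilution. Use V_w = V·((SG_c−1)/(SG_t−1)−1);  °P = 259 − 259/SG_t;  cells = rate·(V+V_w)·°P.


V_w = 23.8·((1.088−1)/(1.073−1)−1) = 4.8904
V_final = 23.8 + 4.8904 = 28.6904
°P = 259 − 259/1.073 = 17.6207
cells = 1.13·28.6904·17.6207

571.2657 billion cells


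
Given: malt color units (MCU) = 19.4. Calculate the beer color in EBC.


SRM = 1.4922·MCU^0.6859;  EBC = SRM·1.97
SRM = 1.4922·19.4^0.6859 = 11.4059
EBC = 11.4059·1.97

22.4697 EBC


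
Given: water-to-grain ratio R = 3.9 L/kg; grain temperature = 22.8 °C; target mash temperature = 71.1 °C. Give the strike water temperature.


T_strike = (0.41/R)·(T_mash − T_grain) + T_mash
T_strike = (0.41/3.9)·(71.1 − 22.8) + 71.1

76.1777 °C


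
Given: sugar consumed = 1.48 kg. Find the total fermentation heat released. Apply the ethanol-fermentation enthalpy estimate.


Q = m_sugar · 590 kJ/kg
Q = 1.48 · 590

873.2000 kJ


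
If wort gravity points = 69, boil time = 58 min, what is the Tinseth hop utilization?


U = 1.65·0.000125^(GP/1000) · (1 − e^(−0.04·t))/4.15
bigness = 1.65·0.000125^(69/1000) = 0.8875
boil_factor = (1 − e^(−0.04·58))/4.15 = 0.2173
U = 0.8875 · 0.2173

0.1928


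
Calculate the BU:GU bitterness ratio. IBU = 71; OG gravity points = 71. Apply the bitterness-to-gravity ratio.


BU:GU = IBU / OG_points
BU:GU = 71 / 71

1.0000


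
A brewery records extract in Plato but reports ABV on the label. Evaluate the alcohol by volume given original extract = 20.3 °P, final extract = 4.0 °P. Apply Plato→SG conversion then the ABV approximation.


SG = 259/(259 − P);  ABV = (OG − FG)·131.25
OG = 259/(259 − 20.3) = 1.0850
FG = 259/(259 − 4.0) = 1.0157
ABV = (1.0850 − 1.0157)·131.25

9.1032 % ABV


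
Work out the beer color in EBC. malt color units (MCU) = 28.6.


SRM = 1.4922·MCU^0.6859;  EBC = SRM·1.97
SRM = 1.4922·28.6^0.6859 = 14.8850
EBC = 14.8850·1.97

29.3234 EBC


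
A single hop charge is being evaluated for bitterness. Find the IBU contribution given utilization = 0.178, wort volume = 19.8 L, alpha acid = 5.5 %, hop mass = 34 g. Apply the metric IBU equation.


IBU = (α/100)·mass·U·1000 / V
IBU = (5.5/100)·34·0.178·1000 / 19.8

16.8111 IBU


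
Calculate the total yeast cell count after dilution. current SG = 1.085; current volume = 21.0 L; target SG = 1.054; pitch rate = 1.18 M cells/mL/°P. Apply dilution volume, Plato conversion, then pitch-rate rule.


V_w = V·((SG_c−1)/(SG_t−1)−1);  °P = 259 − 259/SG_t;  cells = rate·(V+V_w)·°P
V_w = 21.0·((1.085−1)/(1.054−1)−1) = 12.0556
V_final = 21.0 + 12.0556 = 33.0556
°P = 259 − 259/1.054 = 13.2694
cells = 1.18·33.0556·13.2694

517.5823 billion cells


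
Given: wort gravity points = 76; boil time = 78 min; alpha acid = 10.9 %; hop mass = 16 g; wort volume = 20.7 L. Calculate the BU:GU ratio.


U = 1.65·0.000125^(GP/1000)·(1−e^(−0.04t))/4.15;  IBU = (α/100)·m·U·1000/V;  BU:GU = IBU/GP
U = 1.65·0.000125^(76/1000)·(1−e^(−0.04·78))/4.15 = 0.1919
IBU = (10.9/100)·16·0.1919·1000/20.7 = 16.1720
BU:GU = 16.1720/76

0.2128


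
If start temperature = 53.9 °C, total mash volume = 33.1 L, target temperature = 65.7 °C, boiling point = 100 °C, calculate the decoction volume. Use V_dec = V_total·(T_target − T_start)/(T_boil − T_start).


V_dec = 33.1·(65.7 − 53.9)/(100 − 53.9)

8.4725 L


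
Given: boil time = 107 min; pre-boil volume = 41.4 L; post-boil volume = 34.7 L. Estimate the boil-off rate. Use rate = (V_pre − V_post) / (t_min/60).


rate = (41.4 − 34.7) / (107/60)

3.7570 L/hr


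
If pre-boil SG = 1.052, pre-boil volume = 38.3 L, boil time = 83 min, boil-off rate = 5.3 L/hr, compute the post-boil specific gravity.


V_post = V_pre − rate·(t/60);  SG_post = 1 + (SG_pre−1)·V_pre/V_post
V_post = 38.3 − 5.3·(83/60) = 30.9683
SG_post = 1 + (1.052 − 1)·38.3/30.9683

1.0643


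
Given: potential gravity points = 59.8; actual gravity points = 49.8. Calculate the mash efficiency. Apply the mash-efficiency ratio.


efficiency = actual / potential × 100
efficiency = 49.8 / 59.8 × 100

83.2776 %


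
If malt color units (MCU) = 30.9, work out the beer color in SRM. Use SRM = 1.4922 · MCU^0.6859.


SRM = 1.4922 · 30.9^0.6859

15.6960 SRM


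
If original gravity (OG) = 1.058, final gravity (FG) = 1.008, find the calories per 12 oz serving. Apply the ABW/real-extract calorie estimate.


ABW = (OG−FG)·131.25·0.79/FG;  °P = 259 − 259/SG (for OG→OE and FG→AE);  RE = 0.1808·OE + 0.8192·AE;  Cal = (6.9·ABW + 4·(RE−0.1))·FG·3.55
ABW = (1.058 − 1.008)·131.25·0.79/1.008 = 5.1432
OE = 259 − 259/1.058 = 14.1985 °P
AE = 259 − 259/1.008 = 2.0556 °P
RE = 0.1808·14.1985 + 0.8192·2.0556 = 4.2510 °P
Cal = (6.9·5.1432 + 4·(4.2510−0.1))·1.008·3.55

186.4070 kcal


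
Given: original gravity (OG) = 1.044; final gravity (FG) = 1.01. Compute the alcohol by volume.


ABV = (OG − FG) · 131.25
ABV = (1.044 − 1.01) · 131.25

4.4625 % ABV


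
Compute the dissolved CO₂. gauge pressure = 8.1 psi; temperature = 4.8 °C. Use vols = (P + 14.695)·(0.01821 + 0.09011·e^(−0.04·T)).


vols = (8.1 + 14.695)·(0.01821 + 0.09011·e^(−0.04·4.8))

2.1103 volumes


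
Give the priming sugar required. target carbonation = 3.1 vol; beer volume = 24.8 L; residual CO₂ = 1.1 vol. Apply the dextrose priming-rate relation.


sugar = (target − residual)·4.0·V
sugar = (3.1 − 1.1)·4.0·24.8

198.4000 g


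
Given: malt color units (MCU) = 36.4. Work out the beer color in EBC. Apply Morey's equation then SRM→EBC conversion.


SRM = 1.4922·MCU^0.6859;  EBC = SRM·1.97
SRM = 1.4922·36.4^0.6859 = 17.5625
EBC = 17.5625·1.97

34.5981 EBC


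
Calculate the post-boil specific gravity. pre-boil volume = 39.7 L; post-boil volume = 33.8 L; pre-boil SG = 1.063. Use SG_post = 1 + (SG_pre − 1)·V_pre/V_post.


pts_pre = (1.063 − 1)·1000 = 63.0000
pts_post = 63.0000·39.7/33.8 = 73.9970
SG_post = 1 + 73.9970/1000

1.0740


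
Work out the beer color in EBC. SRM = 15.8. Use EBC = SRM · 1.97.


EBC = 15.8 · 1.97

31.1260 EBC


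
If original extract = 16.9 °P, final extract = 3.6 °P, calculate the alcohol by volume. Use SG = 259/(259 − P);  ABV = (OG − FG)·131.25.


OG = 259/(259 − 16.9) = 1.0698
FG = 259/(259 − 3.6) = 1.0141
ABV = (1.0698 − 1.0141)·131.25

7.3120 % ABV


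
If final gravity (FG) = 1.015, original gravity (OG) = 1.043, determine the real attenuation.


AA = (OG−FG)/(OG−1)·100;  RA = AA·0.8192
AA = (1.043 − 1.015)/(1.043 − 1)·100 = 65.1163
RA = 65.1163·0.8192

53.3433 %


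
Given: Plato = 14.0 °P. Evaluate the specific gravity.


SG = 259/(259 − P)
SG = 259/(259 − 14.0)

1.0571


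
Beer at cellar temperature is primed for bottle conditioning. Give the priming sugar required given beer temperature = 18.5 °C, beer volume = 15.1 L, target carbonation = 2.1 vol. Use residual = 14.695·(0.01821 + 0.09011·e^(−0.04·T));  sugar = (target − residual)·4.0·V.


residual = 14.695·(0.01821 + 0.09011·e^(−0.04·18.5)) = 0.8994
sugar = (2.1 − 0.8994)·4.0·15.1

72.5178 g


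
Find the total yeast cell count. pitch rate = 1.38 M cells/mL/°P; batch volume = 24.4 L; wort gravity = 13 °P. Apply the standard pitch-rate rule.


cells (billions) = rate · V_L · °P
cells = 1.38 · 24.4 · 13

437.7360 billion cells


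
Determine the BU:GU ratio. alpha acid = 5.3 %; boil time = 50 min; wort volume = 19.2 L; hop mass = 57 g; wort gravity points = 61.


U = 1.65·0.000125^(GP/1000)·(1−e^(−0.04t))/4.15;  IBU = (α/100)·m·U·1000/V;  BU:GU = IBU/GP
U = 1.65·0.000125^(61/1000)·(1−e^(−0.04·50))/4.15 = 0.1987
IBU = (5.3/100)·57·0.1987·1000/19.2 = 31.2640
BU:GU = 31.2640/61

0.5125


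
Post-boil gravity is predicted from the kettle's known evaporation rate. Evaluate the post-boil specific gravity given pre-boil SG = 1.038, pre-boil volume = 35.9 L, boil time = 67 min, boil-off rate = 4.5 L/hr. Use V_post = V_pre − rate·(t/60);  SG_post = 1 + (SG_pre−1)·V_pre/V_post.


V_post = 35.9 − 4.5·(67/60) = 30.8750
SG_post = 1 + (1.038 − 1)·35.9/30.8750

1.0442


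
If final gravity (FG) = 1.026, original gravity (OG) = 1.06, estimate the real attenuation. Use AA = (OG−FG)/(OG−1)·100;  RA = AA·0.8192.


AA = (1.06 − 1.026)/(1.06 − 1)·100 = 56.6667
RA = 56.6667·0.8192

46.4213 %


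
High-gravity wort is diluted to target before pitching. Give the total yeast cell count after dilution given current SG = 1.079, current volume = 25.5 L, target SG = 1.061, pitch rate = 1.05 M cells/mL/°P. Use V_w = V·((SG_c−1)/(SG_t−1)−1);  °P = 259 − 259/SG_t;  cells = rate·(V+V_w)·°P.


V_w = 25.5·((1.079−1)/(1.061−1)−1) = 7.5246
V_final = 25.5 + 7.5246 = 33.0246
°P = 259 − 259/1.061 = 14.8907
cells = 1.05·33.0246·14.8907

516.3462 billion cells


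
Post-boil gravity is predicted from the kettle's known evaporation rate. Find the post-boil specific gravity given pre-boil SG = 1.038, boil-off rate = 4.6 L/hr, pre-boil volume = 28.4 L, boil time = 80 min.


V_post = V_pre − rate·(t/60);  SG_post = 1 + (SG_pre−1)·V_pre/V_post
V_post = 28.4 − 4.6·(80/60) = 22.2667
SG_post = 1 + (1.038 − 1)·28.4/22.2667

1.0485


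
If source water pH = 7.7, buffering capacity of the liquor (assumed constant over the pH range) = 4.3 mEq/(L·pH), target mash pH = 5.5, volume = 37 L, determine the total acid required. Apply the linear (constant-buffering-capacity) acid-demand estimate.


acid = buffering capacity · (pH_source − pH_target) · V
acid = 4.3 · (7.7 − 5.5) · 37

350.0200 mEq


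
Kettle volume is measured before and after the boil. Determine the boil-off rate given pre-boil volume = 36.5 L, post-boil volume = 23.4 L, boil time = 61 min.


rate = (V_pre − V_post) / (t_min/60)
rate = (36.5 − 23.4) / (61/60)

12.8852 L/hr


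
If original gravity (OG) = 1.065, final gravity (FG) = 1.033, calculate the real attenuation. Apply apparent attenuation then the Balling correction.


AA = (OG−FG)/(OG−1)·100;  RA = AA·0.8192
AA = (1.065 − 1.033)/(1.065 − 1)·100 = 49.2308
RA = 49.2308·0.8192

40.3298 %


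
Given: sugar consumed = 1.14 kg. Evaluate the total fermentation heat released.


Q = m_sugar · 590 kJ/kg
Q = 1.14 · 590

672.6000 kJ


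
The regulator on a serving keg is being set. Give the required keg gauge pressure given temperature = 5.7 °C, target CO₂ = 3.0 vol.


psi = vols/(0.01821 + 0.09011·e^(−0.04·T)) − 14.695
psi = 3.0/(0.01821 + 0.09011·e^(−0.04·5.7)) − 14.695

18.6573 psi


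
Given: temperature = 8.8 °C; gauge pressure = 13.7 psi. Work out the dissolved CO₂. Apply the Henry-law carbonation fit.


vols = (P + 14.695)·(0.01821 + 0.09011·e^(−0.04·T))
vols = (13.7 + 14.695)·(0.01821 + 0.09011·e^(−0.04·8.8))

2.3165 volumes


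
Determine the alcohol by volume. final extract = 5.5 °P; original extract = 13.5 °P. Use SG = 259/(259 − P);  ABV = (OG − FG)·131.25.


OG = 259/(259 − 13.5) = 1.0550
FG = 259/(259 − 5.5) = 1.0217
ABV = (1.0550 − 1.0217)·131.25

4.3698 % ABV


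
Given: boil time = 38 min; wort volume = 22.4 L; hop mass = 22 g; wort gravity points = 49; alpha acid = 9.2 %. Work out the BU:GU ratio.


U = 1.65·0.000125^(GP/1000)·(1−e^(−0.04t))/4.15;  IBU = (α/100)·m·U·1000/V;  BU:GU = IBU/GP
U = 1.65·0.000125^(49/1000)·(1−e^(−0.04·38))/4.15 = 0.2000
IBU = (9.2/100)·22·0.2000·1000/22.4 = 18.0700
BU:GU = 18.0700/49

0.3688


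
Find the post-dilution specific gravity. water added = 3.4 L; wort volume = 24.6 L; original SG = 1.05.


SG_new = 1 + (SG_old − 1)·V_old/(V_old + V_water)
pts = (1.05 − 1)·1000·24.6/(24.6 + 3.4) = 43.9286
SG_new = 1 + 43.9286/1000

1.0439


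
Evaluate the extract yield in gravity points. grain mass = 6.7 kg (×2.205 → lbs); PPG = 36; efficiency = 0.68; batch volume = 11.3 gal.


points = lbs × PPG × eff / vol
lbs = 6.7 × 2.205 = 14.7735
points = 14.7735 × 36 × 0.68 / 11.3

32.0049 points


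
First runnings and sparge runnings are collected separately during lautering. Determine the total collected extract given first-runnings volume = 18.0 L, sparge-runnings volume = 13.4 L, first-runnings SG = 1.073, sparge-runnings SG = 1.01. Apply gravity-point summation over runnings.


total = Σ (SG_i − 1)·1000·V_i
first = (1.073 − 1)·1000·18.0 = 1314.0000
sparge = (1.01 − 1)·1000·13.4 = 134.0000
total = 1314.0000 + 134.0000

1448.0000 gravity·L


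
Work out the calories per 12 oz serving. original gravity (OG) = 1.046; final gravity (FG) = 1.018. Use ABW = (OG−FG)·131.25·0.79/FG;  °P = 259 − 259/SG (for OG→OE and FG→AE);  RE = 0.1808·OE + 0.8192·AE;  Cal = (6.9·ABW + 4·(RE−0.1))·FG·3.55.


ABW = (1.046 − 1.018)·131.25·0.79/1.018 = 2.8519
OE = 259 − 259/1.046 = 11.3901 °P
AE = 259 − 259/1.018 = 4.5796 °P
RE = 0.1808·11.3901 + 0.8192·4.5796 = 5.8109 °P
Cal = (6.9·2.8519 + 4·(5.8109−0.1))·1.018·3.55

153.6697 kcal


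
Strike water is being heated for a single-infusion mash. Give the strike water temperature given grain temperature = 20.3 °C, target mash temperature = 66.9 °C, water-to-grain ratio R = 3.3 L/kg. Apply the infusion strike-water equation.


T_strike = (0.41/R)·(T_mash − T_grain) + T_mash
T_strike = (0.41/3.3)·(66.9 − 20.3) + 66.9

72.6897 °C


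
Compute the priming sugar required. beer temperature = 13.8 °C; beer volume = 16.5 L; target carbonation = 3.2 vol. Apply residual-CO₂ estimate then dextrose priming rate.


residual = 14.695·(0.01821 + 0.09011·e^(−0.04·T));  sugar = (target − residual)·4.0·V
residual = 14.695·(0.01821 + 0.09011·e^(−0.04·13.8)) = 1.0300
sugar = (3.2 − 1.0300)·4.0·16.5

143.2169 g


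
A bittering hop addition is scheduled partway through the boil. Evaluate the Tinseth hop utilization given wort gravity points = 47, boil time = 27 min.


U = 1.65·0.000125^(GP/1000) · (1 − e^(−0.04·t))/4.15
bigness = 1.65·0.000125^(47/1000) = 1.0815
boil_factor = (1 − e^(−0.04·27))/4.15 = 0.1591
U = 1.0815 · 0.1591

0.1721


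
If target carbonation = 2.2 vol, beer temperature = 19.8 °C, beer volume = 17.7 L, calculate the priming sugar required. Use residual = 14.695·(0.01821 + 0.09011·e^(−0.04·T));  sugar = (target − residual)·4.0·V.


residual = 14.695·(0.01821 + 0.09011·e^(−0.04·19.8)) = 0.8674
sugar = (2.2 − 0.8674)·4.0·17.7

94.3508 g


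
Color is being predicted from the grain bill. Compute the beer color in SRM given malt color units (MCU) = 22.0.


SRM = 1.4922 · MCU^0.6859
SRM = 1.4922 · 22.0^0.6859

12.4335 SRM


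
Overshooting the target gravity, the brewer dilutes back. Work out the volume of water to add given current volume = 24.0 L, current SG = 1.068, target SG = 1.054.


V_water = V·((SG_curr − 1)/(SG_target − 1) − 1)
V_water = 24.0·((1.068 − 1)/(1.054 − 1) − 1)

6.2222 L


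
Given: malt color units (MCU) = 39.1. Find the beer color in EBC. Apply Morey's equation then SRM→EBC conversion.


SRM = 1.4922·MCU^0.6859;  EBC = SRM·1.97
SRM = 1.4922·39.1^0.6859 = 18.4460
EBC = 18.4460·1.97

36.3385 EBC


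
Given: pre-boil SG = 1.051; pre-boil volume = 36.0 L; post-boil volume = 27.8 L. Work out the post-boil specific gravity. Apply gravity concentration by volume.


SG_post = 1 + (SG_pre − 1)·V_pre/V_post
pts_pre = (1.051 − 1)·1000 = 51.0000
pts_post = 51.0000·36.0/27.8 = 66.0432
SG_post = 1 + 66.0432/1000

1.0660


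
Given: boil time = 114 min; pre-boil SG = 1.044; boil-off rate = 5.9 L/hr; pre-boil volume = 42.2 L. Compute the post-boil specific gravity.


V_post = V_pre − rate·(t/60);  SG_post = 1 + (SG_pre−1)·V_pre/V_post
V_post = 42.2 − 5.9·(114/60) = 30.9900
SG_post = 1 + (1.044 − 1)·42.2/30.9900

1.0599
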